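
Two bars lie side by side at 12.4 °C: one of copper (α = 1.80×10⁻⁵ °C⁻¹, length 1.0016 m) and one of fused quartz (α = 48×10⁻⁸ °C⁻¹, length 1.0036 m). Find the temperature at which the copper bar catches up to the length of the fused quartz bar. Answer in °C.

T = 126.4 °C

L₁(1 + α₁ΔT) = L₂(1 + α₂ΔT) ⇒ ΔT = (L₂ − L₁)/(α₁L₁ − α₂L₂)
L₂ − L₁ = 1.0036 − 1.0016 = 2.00×10⁻³ m
α₁L₁ − α₂L₂ = 1.80×10⁻⁵×1.0016 − 48×10⁻⁸×1.0036 = 1.7547072×10⁻⁵ m/K
ΔT = 2.00×10⁻³ / 1.7547072×10⁻⁵ = 113.979 K
T = 12.4 + 113.979 = 126.379 °C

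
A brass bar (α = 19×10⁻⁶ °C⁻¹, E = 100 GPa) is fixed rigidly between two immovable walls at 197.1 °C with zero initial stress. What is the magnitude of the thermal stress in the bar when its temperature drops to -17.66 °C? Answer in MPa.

Fully constrained: the free strain ε = αΔT is blocked, so σ = Eε = EαΔT.
|ΔT| = 214.76 K
σ = 100×10⁹ × 19×10⁻⁶ × 214.76 = 4.08×10⁸ Pa

σ = 408 MPa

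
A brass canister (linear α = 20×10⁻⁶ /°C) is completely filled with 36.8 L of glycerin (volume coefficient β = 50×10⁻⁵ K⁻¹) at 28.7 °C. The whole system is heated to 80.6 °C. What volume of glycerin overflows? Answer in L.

0.840 L

The canister also expands: β_container ≈ 3α = 6.0×10⁻⁵ /K
Net overflow = V₀(β_liq − 3α_cont)ΔT
β − 3α = 5.00×10⁻⁴ − 6.0×10⁻⁵ = 4.40×10⁻⁴ /K; ΔT = 51.9 K
ΔV = 36.8 × 4.40×10⁻⁴ × 51.9 = 0.840 L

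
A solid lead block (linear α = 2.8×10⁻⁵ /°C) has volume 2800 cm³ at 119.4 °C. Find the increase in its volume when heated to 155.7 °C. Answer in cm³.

Isotropic solid: β ≈ 3α = 8.4×10⁻⁵ /K; ΔT = 36.3 K
ΔV = 3αV₀ΔT = 3(2.8×10⁻⁵)(2800)(36.3) = 8.54 cm³

ΔV = 8.54 cm³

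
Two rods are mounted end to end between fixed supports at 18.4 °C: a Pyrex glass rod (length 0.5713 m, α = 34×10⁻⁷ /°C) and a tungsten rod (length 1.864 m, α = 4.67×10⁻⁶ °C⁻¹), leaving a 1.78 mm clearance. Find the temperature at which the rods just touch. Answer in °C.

T = 186 °C

Gap closes when ΔL₁ + ΔL₂ = 1.78 mm = 1.78×10⁻³ m
(α₁L₁ + α₂L₂)ΔT = g
α₁L₁ + α₂L₂ = 34×10⁻⁷×0.5713 + 4.67×10⁻⁶×1.864 = 1.06473×10⁻⁵ m/K
ΔT = 1.78×10⁻³ / 1.06473×10⁻⁵ = 167.18 K
T = 18.4 + 167.18 = 185.58 °C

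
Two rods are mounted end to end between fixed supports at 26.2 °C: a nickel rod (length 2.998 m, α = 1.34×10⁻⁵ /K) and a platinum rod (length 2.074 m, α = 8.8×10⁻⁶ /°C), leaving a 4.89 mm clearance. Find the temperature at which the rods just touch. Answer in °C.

α₁L₁ = 4.01732×10⁻⁵ m/K, α₂L₂ = 1.82512×10⁻⁵ m/K → total 5.84244×10⁻⁵ m/K
ΔT = g/(α₁L₁+α₂L₂) = 4.89×10⁻³ / 5.84244×10⁻⁵ = 83.70 K
T = 26.2 + 83.70 = 109.90 °C

T = 110 °C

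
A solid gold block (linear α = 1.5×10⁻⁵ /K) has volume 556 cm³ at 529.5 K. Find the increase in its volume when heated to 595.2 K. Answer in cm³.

ΔV = 1.64 cm³

Isotropic solid: β ≈ 3α = 4.5×10⁻⁵ /K; ΔT = 65.7 K
ΔV = 3αV₀ΔT = 3(1.5×10⁻⁵)(556)(65.7) = 1.64 cm³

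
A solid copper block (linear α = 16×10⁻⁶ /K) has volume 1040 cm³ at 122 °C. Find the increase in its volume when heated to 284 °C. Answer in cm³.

Isotropic solid: β ≈ 3α = 4.8×10⁻⁵ /K; ΔT = 162 K
ΔV = 3αV₀ΔT = 3(16×10⁻⁶)(1040)(162) = 8.09 cm³

ΔV = 8.09 cm³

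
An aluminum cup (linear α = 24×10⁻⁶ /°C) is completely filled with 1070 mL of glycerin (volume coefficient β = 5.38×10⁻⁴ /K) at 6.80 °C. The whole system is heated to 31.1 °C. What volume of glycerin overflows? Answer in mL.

12.1 mL

The cup also expands: β_container ≈ 3α = 7.2×10⁻⁵ /K
Net overflow = V₀(β_liq − 3α_cont)ΔT
β − 3α = 5.38×10⁻⁴ − 7.2×10⁻⁵ = 4.66×10⁻⁴ /K; ΔT = 24.30 K
ΔV = 1070 × 4.66×10⁻⁴ × 24.30 = 12.1 mL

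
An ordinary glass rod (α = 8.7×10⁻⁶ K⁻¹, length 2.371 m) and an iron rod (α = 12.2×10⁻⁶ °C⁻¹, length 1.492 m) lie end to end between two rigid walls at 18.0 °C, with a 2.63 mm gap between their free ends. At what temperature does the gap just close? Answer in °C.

T = 85.7 °C

α₁L₁ = 2.06277×10⁻⁵ m/K, α₂L₂ = 1.82024×10⁻⁵ m/K → total 3.88301×10⁻⁵ m/K
ΔT = g/(α₁L₁+α₂L₂) = 2.63×10⁻³ / 3.88301×10⁻⁵ = 67.731 K
T = 18.0 + 67.731 = 85.731 °C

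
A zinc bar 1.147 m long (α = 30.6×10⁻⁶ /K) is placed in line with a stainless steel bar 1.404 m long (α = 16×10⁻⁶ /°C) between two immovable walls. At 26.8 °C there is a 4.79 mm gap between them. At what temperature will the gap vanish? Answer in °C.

α₁L₁ = 3.50982×10⁻⁵ m/K, α₂L₂ = 2.2464×10⁻⁵ m/K → total 5.75622×10⁻⁵ m/K
ΔT = g/(α₁L₁+α₂L₂) = 4.79×10⁻³ / 5.75622×10⁻⁵ = 83.21 K
T = 26.8 + 83.21 = 110.01 °C

T = 110 °C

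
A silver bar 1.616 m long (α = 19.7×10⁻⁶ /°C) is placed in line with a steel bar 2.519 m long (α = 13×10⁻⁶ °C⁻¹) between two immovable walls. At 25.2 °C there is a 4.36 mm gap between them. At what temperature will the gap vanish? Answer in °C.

α₁L₁ = 3.18352×10⁻⁵ m/K, α₂L₂ = 3.2747×10⁻⁵ m/K → total 6.45822×10⁻⁵ m/K
ΔT = g/(α₁L₁+α₂L₂) = 4.36×10⁻³ / 6.45822×10⁻⁵ = 67.511 K
T = 25.2 + 67.511 = 92.711 °C

T = 92.7 °C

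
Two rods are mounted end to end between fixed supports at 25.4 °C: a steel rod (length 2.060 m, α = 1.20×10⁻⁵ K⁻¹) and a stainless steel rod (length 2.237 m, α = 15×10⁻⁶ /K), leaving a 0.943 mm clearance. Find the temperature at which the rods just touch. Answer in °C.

α₁L₁ = 2.472×10⁻⁵ m/K, α₂L₂ = 3.3555×10⁻⁵ m/K → total 5.8275×10⁻⁵ m/K
ΔT = g/(α₁L₁+α₂L₂) = 9.43×10⁻⁴ / 5.8275×10⁻⁵ = 16.182 K
T = 25.4 + 16.182 = 41.582 °C

T = 41.6 °C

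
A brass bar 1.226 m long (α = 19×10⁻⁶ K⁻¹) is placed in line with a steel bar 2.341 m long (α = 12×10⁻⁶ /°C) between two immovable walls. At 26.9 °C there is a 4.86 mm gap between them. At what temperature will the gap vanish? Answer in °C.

Gap closes when ΔL₁ + ΔL₂ = 4.86 mm = 4.86×10⁻³ m
(α₁L₁ + α₂L₂)ΔT = g
α₁L₁ + α₂L₂ = 19×10⁻⁶×1.226 + 12×10⁻⁶×2.341 = 5.1386×10⁻⁵ m/K
ΔT = 4.86×10⁻³ / 5.1386×10⁻⁵ = 94.58 K
T = 26.9 + 94.58 = 121.48 °C

T = 121 °C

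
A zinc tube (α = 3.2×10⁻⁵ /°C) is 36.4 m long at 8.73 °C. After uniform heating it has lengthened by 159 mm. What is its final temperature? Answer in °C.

ΔL = αL₀ΔT ⇒ ΔT = ΔL / (αL₀)
ΔT = 159×10⁻³ m / (3.2×10⁻⁵ × 36.4 m) = 136.50 K
T = 8.73 + 136.50 = 145.23 °C

T = 145 °C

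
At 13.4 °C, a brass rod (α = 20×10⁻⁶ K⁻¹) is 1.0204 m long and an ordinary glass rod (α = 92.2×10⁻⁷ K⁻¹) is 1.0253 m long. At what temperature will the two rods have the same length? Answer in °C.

T = 460.7 °C

Equal length when α₁L₁ΔT − α₂L₂ΔT = L₂ − L₁ = 4.90×10⁻³ m
α₁L₁ = 2.0408×10⁻⁵, α₂L₂ = 9.453266×10⁻⁶ → Δ(αL) = 1.0954734×10⁻⁵ m/K
ΔT = 4.90×10⁻³ / 1.0954734×10⁻⁵ = 447.295 K, so T = 13.4 + 447.295 = 460.695 °C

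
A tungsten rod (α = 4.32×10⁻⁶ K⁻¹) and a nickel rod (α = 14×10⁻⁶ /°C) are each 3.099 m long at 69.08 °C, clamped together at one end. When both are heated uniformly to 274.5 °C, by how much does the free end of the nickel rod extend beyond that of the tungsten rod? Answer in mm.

6.16 mm

ΔT = 205.42 K
tungsten: ΔL = 4.32×10⁻⁶ × 3.099 m × 205.42 = 2.7501×10⁻³ m = 2.7501 mm
nickel: ΔL = 14×10⁻⁶ × 3.099 m × 205.42 = 8.9124×10⁻³ m = 8.9124 mm
difference = 8.9124 − 2.7501 = 6.1623 mm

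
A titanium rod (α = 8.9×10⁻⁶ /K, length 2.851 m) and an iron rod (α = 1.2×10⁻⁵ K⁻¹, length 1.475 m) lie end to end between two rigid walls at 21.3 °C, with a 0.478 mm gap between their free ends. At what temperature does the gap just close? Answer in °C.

T = 32.4 °C

Gap closes when ΔL₁ + ΔL₂ = 0.478 mm = 4.78×10⁻⁴ m
(α₁L₁ + α₂L₂)ΔT = g
α₁L₁ + α₂L₂ = 8.9×10⁻⁶×2.851 + 1.2×10⁻⁵×1.475 = 4.30739×10⁻⁵ m/K
ΔT = 4.78×10⁻⁴ / 4.30739×10⁻⁵ = 11.097 K
T = 21.3 + 11.097 = 32.397 °C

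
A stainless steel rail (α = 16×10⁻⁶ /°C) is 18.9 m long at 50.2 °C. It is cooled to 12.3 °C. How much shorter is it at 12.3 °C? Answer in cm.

|ΔT| = |12.3 − 50.2| = 37.9 K
ΔL = αL₀ΔT = (16×10⁻⁶)(18.9)(37.9) = 1.15×10⁻² m

ΔL = 1.15 cm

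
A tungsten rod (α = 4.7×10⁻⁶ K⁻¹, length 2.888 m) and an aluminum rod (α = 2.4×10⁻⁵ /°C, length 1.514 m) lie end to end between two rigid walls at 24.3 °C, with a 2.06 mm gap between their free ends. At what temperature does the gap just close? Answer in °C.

T = 65.6 °C

Gap closes when ΔL₁ + ΔL₂ = 2.06 mm = 2.06×10⁻³ m
(α₁L₁ + α₂L₂)ΔT = g
α₁L₁ + α₂L₂ = 4.7×10⁻⁶×2.888 + 2.4×10⁻⁵×1.514 = 4.99096×10⁻⁵ m/K
ΔT = 2.06×10⁻³ / 4.99096×10⁻⁵ = 41.275 K
T = 24.3 + 41.275 = 65.575 °C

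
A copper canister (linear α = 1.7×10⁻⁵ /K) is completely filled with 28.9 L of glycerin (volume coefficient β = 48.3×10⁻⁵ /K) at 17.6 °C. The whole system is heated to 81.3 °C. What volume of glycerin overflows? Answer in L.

The canister also expands: β_container ≈ 3α = 5.1×10⁻⁵ /K
Net overflow = V₀(β_liq − 3α_cont)ΔT
β − 3α = 4.83×10⁻⁴ − 5.1×10⁻⁵ = 4.32×10⁻⁴ /K; ΔT = 63.7 K
ΔV = 28.9 × 4.32×10⁻⁴ × 63.7 = 0.795 L

0.795 L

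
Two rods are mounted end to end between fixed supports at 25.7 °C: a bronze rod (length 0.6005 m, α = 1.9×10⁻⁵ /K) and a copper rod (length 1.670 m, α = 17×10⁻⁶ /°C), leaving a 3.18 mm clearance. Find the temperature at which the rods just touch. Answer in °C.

T = 106 °C

α₁L₁ = 1.14095×10⁻⁵ m/K, α₂L₂ = 2.839×10⁻⁵ m/K → total 3.97995×10⁻⁵ m/K
ΔT = g/(α₁L₁+α₂L₂) = 3.18×10⁻³ / 3.97995×10⁻⁵ = 79.90 K
T = 25.7 + 79.90 = 105.60 °C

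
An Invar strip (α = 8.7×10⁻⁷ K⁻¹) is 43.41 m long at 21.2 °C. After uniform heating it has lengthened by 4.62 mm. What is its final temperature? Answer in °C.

ΔL = αL₀ΔT ⇒ ΔT = ΔL / (αL₀)
ΔT = 4.62×10⁻³ m / (8.7×10⁻⁷ × 43.41 m) = 122.33 K
T = 21.2 + 122.33 = 143.53 °C

T = 144 °C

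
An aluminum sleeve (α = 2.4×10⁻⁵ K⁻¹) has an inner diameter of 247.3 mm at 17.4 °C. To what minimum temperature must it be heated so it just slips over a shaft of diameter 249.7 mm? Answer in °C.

T = 422 °C

Required Δd = 249.7 − 247.3 = 2.4 mm
Δd = αd₀ΔT ⇒ ΔT = Δd/(αd₀) = 2.4 / (2.4×10⁻⁵ × 247.3) = 404.37 K
T_min = 17.4 + 404.37 = 421.77 °C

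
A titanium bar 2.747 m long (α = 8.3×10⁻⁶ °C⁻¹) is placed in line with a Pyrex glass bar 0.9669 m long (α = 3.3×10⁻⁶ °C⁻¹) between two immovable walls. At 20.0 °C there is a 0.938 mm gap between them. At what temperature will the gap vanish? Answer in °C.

T = 56.1 °C

α₁L₁ = 2.28001×10⁻⁵ m/K, α₂L₂ = 3.19077×10⁻⁶ m/K → total 2.599087×10⁻⁵ m/K
ΔT = g/(α₁L₁+α₂L₂) = 9.38×10⁻⁴ / 2.599087×10⁻⁵ = 36.090 K
T = 20.0 + 36.090 = 56.090 °C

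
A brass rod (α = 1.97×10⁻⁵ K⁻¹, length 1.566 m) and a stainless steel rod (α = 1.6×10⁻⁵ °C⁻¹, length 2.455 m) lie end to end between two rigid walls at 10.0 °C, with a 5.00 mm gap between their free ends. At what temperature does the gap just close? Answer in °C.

α₁L₁ = 3.08502×10⁻⁵ m/K, α₂L₂ = 3.928×10⁻⁵ m/K → total 7.01302×10⁻⁵ m/K
ΔT = g/(α₁L₁+α₂L₂) = 5.00×10⁻³ / 7.01302×10⁻⁵ = 71.296 K
T = 10.0 + 71.296 = 81.296 °C

T = 81.3 °C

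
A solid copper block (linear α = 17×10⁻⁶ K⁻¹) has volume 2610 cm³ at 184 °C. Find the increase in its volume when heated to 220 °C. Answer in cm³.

ΔV = 4.79 cm³

Isotropic solid: β ≈ 3α = 5.1×10⁻⁵ /K; ΔT = 36 K
ΔV = 3αV₀ΔT = 3(17×10⁻⁶)(2610)(36) = 4.79 cm³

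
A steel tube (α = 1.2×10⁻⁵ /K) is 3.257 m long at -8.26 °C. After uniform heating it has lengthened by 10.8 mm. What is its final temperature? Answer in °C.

T = 268 °C

ΔL = αL₀ΔT ⇒ ΔT = ΔL / (αL₀)
ΔT = 10.8×10⁻³ m / (1.2×10⁻⁵ × 3.257 m) = 276.33 K
T = -8.26 + 276.33 = 268.07 °C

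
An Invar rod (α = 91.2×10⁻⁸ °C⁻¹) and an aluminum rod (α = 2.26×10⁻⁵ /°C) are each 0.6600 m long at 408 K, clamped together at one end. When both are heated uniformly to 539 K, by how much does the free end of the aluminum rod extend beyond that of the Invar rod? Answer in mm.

ΔT = 131 K
Invar: ΔL = 91.2×10⁻⁸ × 0.6600 m × 131 = 7.8852×10⁻⁵ m = 0.078852 mm
aluminum: ΔL = 2.26×10⁻⁵ × 0.6600 m × 131 = 1.9540×10⁻³ m = 1.9540 mm
difference = 1.9540 − 0.078852 = 1.875148 mm

1.88 mm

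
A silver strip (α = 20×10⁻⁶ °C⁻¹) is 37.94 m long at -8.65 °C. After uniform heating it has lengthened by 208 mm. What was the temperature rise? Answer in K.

ΔL = αL₀ΔT ⇒ ΔT = ΔL / (αL₀)
ΔT = 208×10⁻³ m / (20×10⁻⁶ × 37.94 m) = 274.12 K

ΔT = 274 K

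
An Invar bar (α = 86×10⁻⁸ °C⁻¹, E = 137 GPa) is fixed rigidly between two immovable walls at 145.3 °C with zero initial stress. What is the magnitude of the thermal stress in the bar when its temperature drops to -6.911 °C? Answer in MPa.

Fully constrained: the free strain ε = αΔT is blocked, so σ = Eε = EαΔT.
|ΔT| = 152.211 K
σ = 137×10⁹ × 86×10⁻⁸ × 152.211 = 1.79×10⁷ Pa

σ = 17.9 MPa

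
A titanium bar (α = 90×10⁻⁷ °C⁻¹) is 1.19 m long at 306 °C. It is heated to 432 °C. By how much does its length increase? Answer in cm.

ΔL = 0.135 cm

|ΔT| = |432 − 306| = 126 K
ΔL = αL₀ΔT = (90×10⁻⁷)(1.19)(126) = 1.35×10⁻³ m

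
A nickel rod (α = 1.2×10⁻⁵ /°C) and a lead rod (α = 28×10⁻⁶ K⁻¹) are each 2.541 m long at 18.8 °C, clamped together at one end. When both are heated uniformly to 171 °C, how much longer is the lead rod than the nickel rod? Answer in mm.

ΔT = 152.2 K
nickel: ΔL = 1.2×10⁻⁵ × 2.541 m × 152.2 = 4.6409×10⁻³ m = 4.6409 mm
lead: ΔL = 28×10⁻⁶ × 2.541 m × 152.2 = 1.0829×10⁻² m = 10.829 mm
difference = 10.829 − 4.6409 = 6.1881 mm

6.19 mm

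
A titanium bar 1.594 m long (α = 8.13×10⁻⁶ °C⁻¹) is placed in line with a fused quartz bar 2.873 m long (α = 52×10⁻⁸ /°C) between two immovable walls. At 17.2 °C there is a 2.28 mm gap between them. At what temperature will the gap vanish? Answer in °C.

T = 175 °C

α₁L₁ = 1.295922×10⁻⁵ m/K, α₂L₂ = 1.49396×10⁻⁶ m/K → total 1.445318×10⁻⁵ m/K
ΔT = g/(α₁L₁+α₂L₂) = 2.28×10⁻³ / 1.445318×10⁻⁵ = 157.75 K
T = 17.2 + 157.75 = 174.95 °C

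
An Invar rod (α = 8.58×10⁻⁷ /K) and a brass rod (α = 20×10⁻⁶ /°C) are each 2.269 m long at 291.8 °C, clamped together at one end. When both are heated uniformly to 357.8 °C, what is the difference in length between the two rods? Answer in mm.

2.87 mm

ΔT = 66.0 K
Invar: ΔL = 8.58×10⁻⁷ × 2.269 m × 66.0 = 1.2849×10⁻⁴ m = 0.12849 mm
brass: ΔL = 20×10⁻⁶ × 2.269 m × 66.0 = 2.9951×10⁻³ m = 2.9951 mm
difference = 2.9951 − 0.12849 = 2.86661 mm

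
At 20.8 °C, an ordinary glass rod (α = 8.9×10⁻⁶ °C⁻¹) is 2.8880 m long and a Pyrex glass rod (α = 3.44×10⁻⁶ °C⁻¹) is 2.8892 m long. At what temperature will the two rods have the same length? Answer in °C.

T = 96.92 °C

L₁(1 + α₁ΔT) = L₂(1 + α₂ΔT) ⇒ ΔT = (L₂ − L₁)/(α₁L₁ − α₂L₂)
L₂ − L₁ = 2.8892 − 2.8880 = 1.20×10⁻³ m
α₁L₁ − α₂L₂ = 8.9×10⁻⁶×2.8880 − 3.44×10⁻⁶×2.8892 = 1.5764352×10⁻⁵ m/K
ΔT = 1.20×10⁻³ / 1.5764352×10⁻⁵ = 76.1211 K
T = 20.8 + 76.1211 = 96.9211 °C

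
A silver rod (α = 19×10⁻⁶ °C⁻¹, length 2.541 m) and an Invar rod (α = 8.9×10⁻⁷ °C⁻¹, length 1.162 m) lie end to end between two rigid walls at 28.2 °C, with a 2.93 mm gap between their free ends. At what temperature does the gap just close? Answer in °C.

α₁L₁ = 4.8279×10⁻⁵ m/K, α₂L₂ = 1.03418×10⁻⁶ m/K → total 4.931318×10⁻⁵ m/K
ΔT = g/(α₁L₁+α₂L₂) = 2.93×10⁻³ / 4.931318×10⁻⁵ = 59.416 K
T = 28.2 + 59.416 = 87.616 °C

T = 87.6 °C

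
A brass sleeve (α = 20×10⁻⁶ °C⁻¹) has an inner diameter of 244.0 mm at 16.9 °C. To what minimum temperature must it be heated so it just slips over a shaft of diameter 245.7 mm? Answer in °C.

T = 365 °C

Required Δd = 245.7 − 244.0 = 1.7 mm
Δd = αd₀ΔT ⇒ ΔT = Δd/(αd₀) = 1.7 / (20×10⁻⁶ × 244.0) = 348.36 K
T_min = 16.9 + 348.36 = 365.26 °C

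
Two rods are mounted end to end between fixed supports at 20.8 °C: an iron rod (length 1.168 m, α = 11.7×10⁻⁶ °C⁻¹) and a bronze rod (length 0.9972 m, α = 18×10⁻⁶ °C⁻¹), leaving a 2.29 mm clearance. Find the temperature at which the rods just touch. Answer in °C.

T = 93.2 °C

α₁L₁ = 1.36656×10⁻⁵ m/K, α₂L₂ = 1.79496×10⁻⁵ m/K → total 3.16152×10⁻⁵ m/K
ΔT = g/(α₁L₁+α₂L₂) = 2.29×10⁻³ / 3.16152×10⁻⁵ = 72.434 K
T = 20.8 + 72.434 = 93.234 °C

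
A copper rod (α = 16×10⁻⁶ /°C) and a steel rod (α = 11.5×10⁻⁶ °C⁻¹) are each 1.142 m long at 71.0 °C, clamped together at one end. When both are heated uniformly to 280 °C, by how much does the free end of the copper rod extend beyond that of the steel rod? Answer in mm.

ΔT = 209.0 K
copper: ΔL = 16×10⁻⁶ × 1.142 m × 209.0 = 3.8188×10⁻³ m = 3.8188 mm
steel: ΔL = 11.5×10⁻⁶ × 1.142 m × 209.0 = 2.7448×10⁻³ m = 2.7448 mm
difference = 3.8188 − 2.7448 = 1.0740 mm

1.07 mm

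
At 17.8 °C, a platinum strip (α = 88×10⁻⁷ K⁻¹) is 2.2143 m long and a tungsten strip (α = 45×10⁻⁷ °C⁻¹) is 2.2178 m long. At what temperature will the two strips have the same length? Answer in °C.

Equal length when α₁L₁ΔT − α₂L₂ΔT = L₂ − L₁ = 3.50×10⁻³ m
α₁L₁ = 1.948584×10⁻⁵, α₂L₂ = 9.9801×10⁻⁶ → Δ(αL) = 9.50574×10⁻⁶ m/K
ΔT = 3.50×10⁻³ / 9.50574×10⁻⁶ = 368.199 K, so T = 17.8 + 368.199 = 385.999 °C

T = 386.0 °C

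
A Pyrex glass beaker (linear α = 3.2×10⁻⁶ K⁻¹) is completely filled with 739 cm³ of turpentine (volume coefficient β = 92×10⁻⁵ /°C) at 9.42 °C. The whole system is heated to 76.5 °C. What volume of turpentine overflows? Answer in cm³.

The beaker also expands: β_container ≈ 3α = 9.6×10⁻⁶ /K
Net overflow = V₀(β_liq − 3α_cont)ΔT
β − 3α = 9.20×10⁻⁴ − 9.6×10⁻⁶ = 9.104×10⁻⁴ /K; ΔT = 67.08 K
ΔV = 739 × 9.104×10⁻⁴ × 67.08 = 45.1 cm³

45.1 cm³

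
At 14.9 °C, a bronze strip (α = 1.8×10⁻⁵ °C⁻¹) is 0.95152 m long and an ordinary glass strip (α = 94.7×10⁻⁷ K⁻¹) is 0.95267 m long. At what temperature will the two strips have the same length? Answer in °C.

T = 156.8 °C

L₁(1 + α₁ΔT) = L₂(1 + α₂ΔT) ⇒ ΔT = (L₂ − L₁)/(α₁L₁ − α₂L₂)
L₂ − L₁ = 0.95267 − 0.95152 = 1.15×10⁻³ m
α₁L₁ − α₂L₂ = 1.8×10⁻⁵×0.95152 − 94.7×10⁻⁷×0.95267 = 8.1055751×10⁻⁶ m/K
ΔT = 1.15×10⁻³ / 8.1055751×10⁻⁶ = 141.878 K
T = 14.9 + 141.878 = 156.778 °C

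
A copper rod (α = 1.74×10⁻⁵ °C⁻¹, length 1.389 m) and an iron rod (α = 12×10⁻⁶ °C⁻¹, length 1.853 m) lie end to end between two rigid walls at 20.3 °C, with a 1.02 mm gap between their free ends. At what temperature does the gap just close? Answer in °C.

T = 42.3 °C

Gap closes when ΔL₁ + ΔL₂ = 1.02 mm = 1.02×10⁻³ m
(α₁L₁ + α₂L₂)ΔT = g
α₁L₁ + α₂L₂ = 1.74×10⁻⁵×1.389 + 12×10⁻⁶×1.853 = 4.64046×10⁻⁵ m/K
ΔT = 1.02×10⁻³ / 4.64046×10⁻⁵ = 21.981 K
T = 20.3 + 21.981 = 42.281 °C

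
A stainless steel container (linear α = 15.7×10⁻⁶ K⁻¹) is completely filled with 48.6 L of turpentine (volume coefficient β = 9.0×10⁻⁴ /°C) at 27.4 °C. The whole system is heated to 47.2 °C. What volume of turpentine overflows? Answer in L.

The container also expands: β_container ≈ 3α = 4.71×10⁻⁵ /K
Net overflow = V₀(β_liq − 3α_cont)ΔT
β − 3α = 9.00×10⁻⁴ − 4.71×10⁻⁵ = 8.529×10⁻⁴ /K; ΔT = 19.8 K
ΔV = 48.6 × 8.529×10⁻⁴ × 19.8 = 0.821 L

0.821 L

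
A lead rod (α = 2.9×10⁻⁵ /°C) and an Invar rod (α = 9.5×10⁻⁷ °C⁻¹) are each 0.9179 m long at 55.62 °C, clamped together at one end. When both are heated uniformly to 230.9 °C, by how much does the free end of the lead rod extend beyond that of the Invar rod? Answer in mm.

ΔT = 175.28 K
lead: ΔL = 2.9×10⁻⁵ × 0.9179 m × 175.28 = 4.6658×10⁻³ m = 4.6658 mm
Invar: ΔL = 9.5×10⁻⁷ × 0.9179 m × 175.28 = 1.5285×10⁻⁴ m = 0.15285 mm
difference = 4.6658 − 0.15285 = 4.51295 mm

4.51 mm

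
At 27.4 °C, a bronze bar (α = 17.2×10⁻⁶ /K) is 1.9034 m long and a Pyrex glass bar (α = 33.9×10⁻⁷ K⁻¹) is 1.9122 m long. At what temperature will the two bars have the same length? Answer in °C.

L₁(1 + α₁ΔT) = L₂(1 + α₂ΔT) ⇒ ΔT = (L₂ − L₁)/(α₁L₁ − α₂L₂)
L₂ − L₁ = 1.9122 − 1.9034 = 8.80×10⁻³ m
α₁L₁ − α₂L₂ = 17.2×10⁻⁶×1.9034 − 33.9×10⁻⁷×1.9122 = 2.6256122×10⁻⁵ m/K
ΔT = 8.80×10⁻³ / 2.6256122×10⁻⁵ = 335.160 K
T = 27.4 + 335.160 = 362.560 °C

T = 362.6 °C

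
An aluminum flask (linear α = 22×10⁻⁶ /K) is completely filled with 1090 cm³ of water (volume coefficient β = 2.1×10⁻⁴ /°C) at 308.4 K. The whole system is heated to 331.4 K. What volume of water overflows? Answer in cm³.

The flask also expands: β_container ≈ 3α = 6.6×10⁻⁵ /K
Net overflow = V₀(β_liq − 3α_cont)ΔT
β − 3α = 2.10×10⁻⁴ − 6.6×10⁻⁵ = 1.44×10⁻⁴ /K; ΔT = 23.0 K
ΔV = 1090 × 1.44×10⁻⁴ × 23.0 = 3.61 cm³

3.61 cm³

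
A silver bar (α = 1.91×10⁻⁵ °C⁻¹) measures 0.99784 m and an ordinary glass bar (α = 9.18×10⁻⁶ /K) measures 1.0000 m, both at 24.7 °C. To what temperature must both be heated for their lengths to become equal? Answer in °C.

T = 243.4 °C

L₁(1 + α₁ΔT) = L₂(1 + α₂ΔT) ⇒ ΔT = (L₂ − L₁)/(α₁L₁ − α₂L₂)
L₂ − L₁ = 1.0000 − 0.99784 = 2.16×10⁻³ m
α₁L₁ − α₂L₂ = 1.91×10⁻⁵×0.99784 − 9.18×10⁻⁶×1.0000 = 9.878744×10⁻⁶ m/K
ΔT = 2.16×10⁻³ / 9.878744×10⁻⁶ = 218.651 K
T = 24.7 + 218.651 = 243.351 °C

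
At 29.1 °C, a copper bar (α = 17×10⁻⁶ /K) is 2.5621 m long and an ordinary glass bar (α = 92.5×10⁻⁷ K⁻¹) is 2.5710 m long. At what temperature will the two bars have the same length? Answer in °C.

T = 479.2 °C

Equal length when α₁L₁ΔT − α₂L₂ΔT = L₂ − L₁ = 8.90×10⁻³ m
α₁L₁ = 4.35557×10⁻⁵, α₂L₂ = 2.378175×10⁻⁵ → Δ(αL) = 1.977395×10⁻⁵ m/K
ΔT = 8.90×10⁻³ / 1.977395×10⁻⁵ = 450.087 K, so T = 29.1 + 450.087 = 479.187 °C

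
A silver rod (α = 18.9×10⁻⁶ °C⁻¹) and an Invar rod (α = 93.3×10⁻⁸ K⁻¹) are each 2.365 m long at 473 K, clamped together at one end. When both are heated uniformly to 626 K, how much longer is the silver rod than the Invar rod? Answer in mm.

ΔT = 153 K
silver: ΔL = 18.9×10⁻⁶ × 2.365 m × 153 = 6.8389×10⁻³ m = 6.8389 mm
Invar: ΔL = 93.3×10⁻⁸ × 2.365 m × 153 = 3.3760×10⁻⁴ m = 0.33760 mm
difference = 6.8389 − 0.33760 = 6.5013 mm

6.50 mm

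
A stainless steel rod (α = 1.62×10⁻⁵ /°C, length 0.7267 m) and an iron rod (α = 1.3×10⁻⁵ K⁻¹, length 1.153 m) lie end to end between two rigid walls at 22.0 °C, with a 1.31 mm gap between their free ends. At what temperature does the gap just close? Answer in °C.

α₁L₁ = 1.177254×10⁻⁵ m/K, α₂L₂ = 1.4989×10⁻⁵ m/K → total 2.676154×10⁻⁵ m/K
ΔT = g/(α₁L₁+α₂L₂) = 1.31×10⁻³ / 2.676154×10⁻⁵ = 48.951 K
T = 22.0 + 48.951 = 70.951 °C

T = 71.0 °C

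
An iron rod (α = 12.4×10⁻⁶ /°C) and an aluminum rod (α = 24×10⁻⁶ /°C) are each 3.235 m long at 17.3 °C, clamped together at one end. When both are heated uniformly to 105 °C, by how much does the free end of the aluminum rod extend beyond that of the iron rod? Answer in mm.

3.29 mm

ΔT = 87.7 K
iron: ΔL = 12.4×10⁻⁶ × 3.235 m × 87.7 = 3.5180×10⁻³ m = 3.5180 mm
aluminum: ΔL = 24×10⁻⁶ × 3.235 m × 87.7 = 6.8090×10⁻³ m = 6.8090 mm
difference = 6.8090 − 3.5180 = 3.291 mm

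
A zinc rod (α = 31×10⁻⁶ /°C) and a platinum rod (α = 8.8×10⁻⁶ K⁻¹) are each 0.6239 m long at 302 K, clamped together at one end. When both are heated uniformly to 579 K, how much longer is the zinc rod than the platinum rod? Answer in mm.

3.84 mm

ΔT = 277 K
zinc: ΔL = 31×10⁻⁶ × 0.6239 m × 277 = 5.3574×10⁻³ m = 5.3574 mm
platinum: ΔL = 8.8×10⁻⁶ × 0.6239 m × 277 = 1.5208×10⁻³ m = 1.5208 mm
difference = 5.3574 − 1.5208 = 3.8366 mm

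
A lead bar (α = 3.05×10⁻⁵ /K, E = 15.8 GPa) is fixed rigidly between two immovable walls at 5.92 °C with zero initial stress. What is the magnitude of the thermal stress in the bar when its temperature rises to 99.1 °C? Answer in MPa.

σ = 44.9 MPa

Fully constrained: the free strain ε = αΔT is blocked, so σ = Eε = EαΔT.
|ΔT| = 93.18 K
σ = 15.8×10⁹ × 3.05×10⁻⁵ × 93.18 = 4.49×10⁷ Pa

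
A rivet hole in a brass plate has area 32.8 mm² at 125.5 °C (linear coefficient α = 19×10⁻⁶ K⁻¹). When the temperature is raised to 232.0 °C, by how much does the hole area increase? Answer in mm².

Area coefficient ≈ 2α; |ΔT| = 106.5 K
ΔA = 2αA₀ΔT = 2(19×10⁻⁶)(32.8)(106.5) = 0.133 mm²

ΔA = 0.133 mm²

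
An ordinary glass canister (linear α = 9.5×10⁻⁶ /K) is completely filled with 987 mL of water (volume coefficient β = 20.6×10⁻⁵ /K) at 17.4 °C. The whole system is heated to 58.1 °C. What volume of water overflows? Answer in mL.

7.13 mL

The canister also expands: β_container ≈ 3α = 2.85×10⁻⁵ /K
Net overflow = V₀(β_liq − 3α_cont)ΔT
β − 3α = 2.06×10⁻⁴ − 2.85×10⁻⁵ = 1.775×10⁻⁴ /K; ΔT = 40.7 K
ΔV = 987 × 1.775×10⁻⁴ × 40.7 = 7.13 mL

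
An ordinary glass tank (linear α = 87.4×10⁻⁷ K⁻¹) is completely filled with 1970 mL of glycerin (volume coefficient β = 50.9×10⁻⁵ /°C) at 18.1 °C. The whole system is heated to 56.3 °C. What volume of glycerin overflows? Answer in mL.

36.3 mL

The tank also expands: β_container ≈ 3α = 2.622×10⁻⁵ /K
Net overflow = V₀(β_liq − 3α_cont)ΔT
β − 3α = 5.09×10⁻⁴ − 2.622×10⁻⁵ = 4.8278×10⁻⁴ /K; ΔT = 38.2 K
ΔV = 1970 × 4.8278×10⁻⁴ × 38.2 = 36.3 mL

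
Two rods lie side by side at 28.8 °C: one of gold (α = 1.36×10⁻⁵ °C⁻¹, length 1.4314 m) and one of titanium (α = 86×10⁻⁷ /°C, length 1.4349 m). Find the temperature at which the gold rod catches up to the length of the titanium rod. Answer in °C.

T = 519.9 °C

Equal length when α₁L₁ΔT − α₂L₂ΔT = L₂ − L₁ = 3.50×10⁻³ m
α₁L₁ = 1.946704×10⁻⁵, α₂L₂ = 1.234014×10⁻⁵ → Δ(αL) = 7.1269×10⁻⁶ m/K
ΔT = 3.50×10⁻³ / 7.1269×10⁻⁶ = 491.097 K, so T = 28.8 + 491.097 = 519.897 °C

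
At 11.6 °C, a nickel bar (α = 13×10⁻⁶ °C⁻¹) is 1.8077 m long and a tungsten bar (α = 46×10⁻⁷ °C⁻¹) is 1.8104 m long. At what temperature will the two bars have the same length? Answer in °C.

T = 189.6 °C

Equal length when α₁L₁ΔT − α₂L₂ΔT = L₂ − L₁ = 2.70×10⁻³ m
α₁L₁ = 2.35001×10⁻⁵, α₂L₂ = 8.32784×10⁻⁶ → Δ(αL) = 1.517226×10⁻⁵ m/K
ΔT = 2.70×10⁻³ / 1.517226×10⁻⁵ = 177.956 K, so T = 11.6 + 177.956 = 189.556 °C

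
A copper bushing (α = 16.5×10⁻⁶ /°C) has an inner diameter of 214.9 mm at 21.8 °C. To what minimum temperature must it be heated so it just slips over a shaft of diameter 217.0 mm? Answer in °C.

Required Δd = 217.0 − 214.9 = 2.1 mm
Δd = αd₀ΔT ⇒ ΔT = Δd/(αd₀) = 2.1 / (16.5×10⁻⁶ × 214.9) = 592.24 K
T_min = 21.8 + 592.24 = 614.04 °C

T = 614 °C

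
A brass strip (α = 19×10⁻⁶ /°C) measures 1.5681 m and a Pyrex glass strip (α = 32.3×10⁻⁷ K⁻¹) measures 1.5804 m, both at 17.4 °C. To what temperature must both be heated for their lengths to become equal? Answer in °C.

T = 515.6 °C

Equal length when α₁L₁ΔT − α₂L₂ΔT = L₂ − L₁ = 1.23×10⁻² m
α₁L₁ = 2.97939×10⁻⁵, α₂L₂ = 5.104692×10⁻⁶ → Δ(αL) = 2.4689208×10⁻⁵ m/K
ΔT = 1.23×10⁻² / 2.4689208×10⁻⁵ = 498.193 K, so T = 17.4 + 498.193 = 515.593 °C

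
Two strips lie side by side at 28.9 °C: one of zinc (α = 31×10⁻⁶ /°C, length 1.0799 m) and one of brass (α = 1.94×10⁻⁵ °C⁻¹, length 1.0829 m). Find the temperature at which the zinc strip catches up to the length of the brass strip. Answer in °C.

T = 269.5 °C

Equal length when α₁L₁ΔT − α₂L₂ΔT = L₂ − L₁ = 3.00×10⁻³ m
α₁L₁ = 3.34769×10⁻⁵, α₂L₂ = 2.100826×10⁻⁵ → Δ(αL) = 1.246864×10⁻⁵ m/K
ΔT = 3.00×10⁻³ / 1.246864×10⁻⁵ = 240.604 K, so T = 28.9 + 240.604 = 269.504 °C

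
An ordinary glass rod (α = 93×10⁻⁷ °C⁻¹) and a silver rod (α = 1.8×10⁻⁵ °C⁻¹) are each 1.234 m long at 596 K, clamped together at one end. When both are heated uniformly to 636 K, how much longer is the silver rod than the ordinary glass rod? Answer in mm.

0.429 mm

ΔT = 40 K
ordinary glass: ΔL = 93×10⁻⁷ × 1.234 m × 40 = 4.5905×10⁻⁴ m = 0.45905 mm
silver: ΔL = 1.8×10⁻⁵ × 1.234 m × 40 = 8.8848×10⁻⁴ m = 0.88848 mm
difference = 0.88848 − 0.45905 = 0.42943 mm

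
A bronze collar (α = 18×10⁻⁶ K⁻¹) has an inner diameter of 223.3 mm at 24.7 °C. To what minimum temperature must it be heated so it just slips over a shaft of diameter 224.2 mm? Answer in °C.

Required Δd = 224.2 − 223.3 = 0.9 mm
Δd = αd₀ΔT ⇒ ΔT = Δd/(αd₀) = 0.9 / (18×10⁻⁶ × 223.3) = 223.91 K
T_min = 24.7 + 223.91 = 248.61 °C

T = 249 °C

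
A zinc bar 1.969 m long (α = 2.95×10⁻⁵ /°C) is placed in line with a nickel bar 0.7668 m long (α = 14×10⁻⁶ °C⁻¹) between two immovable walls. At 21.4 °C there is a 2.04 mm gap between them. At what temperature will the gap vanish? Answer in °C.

α₁L₁ = 5.80855×10⁻⁵ m/K, α₂L₂ = 1.07352×10⁻⁵ m/K → total 6.88207×10⁻⁵ m/K
ΔT = g/(α₁L₁+α₂L₂) = 2.04×10⁻³ / 6.88207×10⁻⁵ = 29.642 K
T = 21.4 + 29.642 = 51.042 °C

T = 51.0 °C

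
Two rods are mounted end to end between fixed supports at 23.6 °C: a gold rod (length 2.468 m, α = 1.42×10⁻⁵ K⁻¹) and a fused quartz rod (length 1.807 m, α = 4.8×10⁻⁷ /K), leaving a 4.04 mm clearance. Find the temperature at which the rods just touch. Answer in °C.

T = 136 °C

α₁L₁ = 3.50456×10⁻⁵ m/K, α₂L₂ = 8.6736×10⁻⁷ m/K → total 3.591296×10⁻⁵ m/K
ΔT = g/(α₁L₁+α₂L₂) = 4.04×10⁻³ / 3.591296×10⁻⁵ = 112.49 K
T = 23.6 + 112.49 = 136.09 °C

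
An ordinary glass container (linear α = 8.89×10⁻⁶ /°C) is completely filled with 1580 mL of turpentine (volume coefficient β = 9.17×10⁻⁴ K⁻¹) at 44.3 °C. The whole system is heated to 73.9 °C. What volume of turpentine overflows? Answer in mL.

The container also expands: β_container ≈ 3α = 2.667×10⁻⁵ /K
Net overflow = V₀(β_liq − 3α_cont)ΔT
β − 3α = 9.17×10⁻⁴ − 2.667×10⁻⁵ = 8.9033×10⁻⁴ /K; ΔT = 29.6 K
ΔV = 1580 × 8.9033×10⁻⁴ × 29.6 = 41.6 mL

41.6 mL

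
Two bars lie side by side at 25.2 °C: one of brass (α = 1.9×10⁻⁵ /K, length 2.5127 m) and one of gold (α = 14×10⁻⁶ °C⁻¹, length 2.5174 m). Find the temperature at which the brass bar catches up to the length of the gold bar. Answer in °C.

L₁(1 + α₁ΔT) = L₂(1 + α₂ΔT) ⇒ ΔT = (L₂ − L₁)/(α₁L₁ − α₂L₂)
L₂ − L₁ = 2.5174 − 2.5127 = 4.70×10⁻³ m
α₁L₁ − α₂L₂ = 1.9×10⁻⁵×2.5127 − 14×10⁻⁶×2.5174 = 1.24977×10⁻⁵ m/K
ΔT = 4.70×10⁻³ / 1.24977×10⁻⁵ = 376.069 K
T = 25.2 + 376.069 = 401.269 °C

T = 401.3 °C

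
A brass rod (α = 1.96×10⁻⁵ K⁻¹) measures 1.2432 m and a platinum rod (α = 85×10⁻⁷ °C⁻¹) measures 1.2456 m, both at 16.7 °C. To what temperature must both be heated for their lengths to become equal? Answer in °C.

T = 190.9 °C

Equal length when α₁L₁ΔT − α₂L₂ΔT = L₂ − L₁ = 2.40×10⁻³ m
α₁L₁ = 2.436672×10⁻⁵, α₂L₂ = 1.05876×10⁻⁵ → Δ(αL) = 1.377912×10⁻⁵ m/K
ΔT = 2.40×10⁻³ / 1.377912×10⁻⁵ = 174.177 K, so T = 16.7 + 174.177 = 190.877 °C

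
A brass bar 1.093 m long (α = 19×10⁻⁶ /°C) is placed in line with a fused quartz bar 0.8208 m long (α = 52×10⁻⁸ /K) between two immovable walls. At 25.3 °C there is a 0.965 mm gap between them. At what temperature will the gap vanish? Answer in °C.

α₁L₁ = 2.0767×10⁻⁵ m/K, α₂L₂ = 4.26816×10⁻⁷ m/K → total 2.1193816×10⁻⁵ m/K
ΔT = g/(α₁L₁+α₂L₂) = 9.65×10⁻⁴ / 2.1193816×10⁻⁵ = 45.532 K
T = 25.3 + 45.532 = 70.832 °C

T = 70.8 °C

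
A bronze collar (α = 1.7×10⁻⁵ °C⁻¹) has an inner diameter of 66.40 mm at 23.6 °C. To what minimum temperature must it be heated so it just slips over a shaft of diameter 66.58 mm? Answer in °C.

T = 183 °C

Required Δd = 66.58 − 66.40 = 0.18 mm
Δd = αd₀ΔT ⇒ ΔT = Δd/(αd₀) = 0.18 / (1.7×10⁻⁵ × 66.40) = 159.46 K
T_min = 23.6 + 159.46 = 183.06 °C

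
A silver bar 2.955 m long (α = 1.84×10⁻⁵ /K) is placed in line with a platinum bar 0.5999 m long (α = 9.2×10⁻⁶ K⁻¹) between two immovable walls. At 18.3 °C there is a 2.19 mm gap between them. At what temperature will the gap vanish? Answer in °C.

Gap closes when ΔL₁ + ΔL₂ = 2.19 mm = 2.19×10⁻³ m
(α₁L₁ + α₂L₂)ΔT = g
α₁L₁ + α₂L₂ = 1.84×10⁻⁵×2.955 + 9.2×10⁻⁶×0.5999 = 5.989108×10⁻⁵ m/K
ΔT = 2.19×10⁻³ / 5.989108×10⁻⁵ = 36.566 K
T = 18.3 + 36.566 = 54.866 °C

T = 54.9 °C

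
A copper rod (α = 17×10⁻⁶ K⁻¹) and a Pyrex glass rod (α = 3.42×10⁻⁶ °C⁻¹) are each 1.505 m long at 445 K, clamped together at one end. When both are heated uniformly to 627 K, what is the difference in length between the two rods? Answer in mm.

ΔT = 182 K
copper: ΔL = 17×10⁻⁶ × 1.505 m × 182 = 4.6565×10⁻³ m = 4.6565 mm
Pyrex glass: ΔL = 3.42×10⁻⁶ × 1.505 m × 182 = 9.3677×10⁻⁴ m = 0.93677 mm
difference = 4.6565 − 0.93677 = 3.71973 mm

3.72 mm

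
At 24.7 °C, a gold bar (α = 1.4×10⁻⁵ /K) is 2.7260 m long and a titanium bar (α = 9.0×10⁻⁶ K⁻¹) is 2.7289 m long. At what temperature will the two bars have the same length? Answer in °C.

T = 237.9 °C

Equal length when α₁L₁ΔT − α₂L₂ΔT = L₂ − L₁ = 2.90×10⁻³ m
α₁L₁ = 3.8164×10⁻⁵, α₂L₂ = 2.45601×10⁻⁵ → Δ(αL) = 1.36039×10⁻⁵ m/K
ΔT = 2.90×10⁻³ / 1.36039×10⁻⁵ = 213.174 K, so T = 24.7 + 213.174 = 237.874 °C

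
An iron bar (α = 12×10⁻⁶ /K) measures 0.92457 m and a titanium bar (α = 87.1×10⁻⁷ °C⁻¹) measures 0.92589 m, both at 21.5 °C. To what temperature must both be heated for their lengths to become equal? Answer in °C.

L₁(1 + α₁ΔT) = L₂(1 + α₂ΔT) ⇒ ΔT = (L₂ − L₁)/(α₁L₁ − α₂L₂)
L₂ − L₁ = 0.92589 − 0.92457 = 1.32×10⁻³ m
α₁L₁ − α₂L₂ = 12×10⁻⁶×0.92457 − 87.1×10⁻⁷×0.92589 = 3.0303381×10⁻⁶ m/K
ΔT = 1.32×10⁻³ / 3.0303381×10⁻⁶ = 435.595 K
T = 21.5 + 435.595 = 457.095 °C

T = 457.1 °C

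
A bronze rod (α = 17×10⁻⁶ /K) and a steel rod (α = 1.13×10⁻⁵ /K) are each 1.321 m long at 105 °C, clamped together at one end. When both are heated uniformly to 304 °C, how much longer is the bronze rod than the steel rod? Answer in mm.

ΔT = 199 K
bronze: ΔL = 17×10⁻⁶ × 1.321 m × 199 = 4.4689×10⁻³ m = 4.4689 mm
steel: ΔL = 1.13×10⁻⁵ × 1.321 m × 199 = 2.9705×10⁻³ m = 2.9705 mm
difference = 4.4689 − 2.9705 = 1.4984 mm

1.50 mm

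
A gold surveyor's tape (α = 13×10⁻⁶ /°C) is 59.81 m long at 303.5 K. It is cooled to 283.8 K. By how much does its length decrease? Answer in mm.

|ΔT| = |283.8 − 303.5| = 19.7 K
ΔL = αL₀ΔT = (13×10⁻⁶)(59.81)(19.7) = 1.53×10⁻² m

ΔL = 15.3 mm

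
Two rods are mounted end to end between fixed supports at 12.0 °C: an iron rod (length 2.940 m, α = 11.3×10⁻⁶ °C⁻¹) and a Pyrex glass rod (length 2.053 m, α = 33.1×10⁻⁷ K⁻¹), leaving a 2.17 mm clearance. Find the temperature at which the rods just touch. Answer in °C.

T = 66.2 °C

α₁L₁ = 3.3222×10⁻⁵ m/K, α₂L₂ = 6.79543×10⁻⁶ m/K → total 4.001743×10⁻⁵ m/K
ΔT = g/(α₁L₁+α₂L₂) = 2.17×10⁻³ / 4.001743×10⁻⁵ = 54.226 K
T = 12.0 + 54.226 = 66.226 °C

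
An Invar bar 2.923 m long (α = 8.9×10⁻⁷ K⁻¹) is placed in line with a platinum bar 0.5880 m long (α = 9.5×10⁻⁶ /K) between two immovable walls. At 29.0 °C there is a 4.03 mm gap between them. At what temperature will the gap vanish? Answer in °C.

α₁L₁ = 2.60147×10⁻⁶ m/K, α₂L₂ = 5.586×10⁻⁶ m/K → total 8.18747×10⁻⁶ m/K
ΔT = g/(α₁L₁+α₂L₂) = 4.03×10⁻³ / 8.18747×10⁻⁶ = 492.22 K
T = 29.0 + 492.22 = 521.22 °C

T = 521 °C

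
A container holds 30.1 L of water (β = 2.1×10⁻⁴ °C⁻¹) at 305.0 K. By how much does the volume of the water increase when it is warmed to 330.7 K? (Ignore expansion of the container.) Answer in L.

|ΔT| = |330.7 − 305.0| = 25.7 K
ΔV = βV₀ΔT = (2.1×10⁻⁴)(30.1)(25.7) = 0.162 L

ΔV = 0.162 L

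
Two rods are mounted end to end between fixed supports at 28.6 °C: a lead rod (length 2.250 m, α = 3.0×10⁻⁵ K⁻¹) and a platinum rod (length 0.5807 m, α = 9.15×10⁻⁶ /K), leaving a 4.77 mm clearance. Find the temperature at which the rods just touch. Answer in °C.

α₁L₁ = 6.750×10⁻⁵ m/K, α₂L₂ = 5.313405×10⁻⁶ m/K → total 7.2813405×10⁻⁵ m/K
ΔT = g/(α₁L₁+α₂L₂) = 4.77×10⁻³ / 7.2813405×10⁻⁵ = 65.510 K
T = 28.6 + 65.510 = 94.110 °C

T = 94.1 °C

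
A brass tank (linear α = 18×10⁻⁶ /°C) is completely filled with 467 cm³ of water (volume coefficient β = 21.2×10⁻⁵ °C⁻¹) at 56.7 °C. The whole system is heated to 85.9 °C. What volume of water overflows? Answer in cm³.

2.15 cm³

The tank also expands: β_container ≈ 3α = 5.4×10⁻⁵ /K
Net overflow = V₀(β_liq − 3α_cont)ΔT
β − 3α = 2.12×10⁻⁴ − 5.4×10⁻⁵ = 1.58×10⁻⁴ /K; ΔT = 29.2 K
ΔV = 467 × 1.58×10⁻⁴ × 29.2 = 2.15 cm³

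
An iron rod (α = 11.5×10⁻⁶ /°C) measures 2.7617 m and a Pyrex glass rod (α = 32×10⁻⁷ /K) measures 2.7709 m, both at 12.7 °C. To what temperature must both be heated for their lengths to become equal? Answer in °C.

L₁(1 + α₁ΔT) = L₂(1 + α₂ΔT) ⇒ ΔT = (L₂ − L₁)/(α₁L₁ − α₂L₂)
L₂ − L₁ = 2.7709 − 2.7617 = 9.20×10⁻³ m
α₁L₁ − α₂L₂ = 11.5×10⁻⁶×2.7617 − 32×10⁻⁷×2.7709 = 2.289267×10⁻⁵ m/K
ΔT = 9.20×10⁻³ / 2.289267×10⁻⁵ = 401.875 K
T = 12.7 + 401.875 = 414.575 °C

T = 414.6 °C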